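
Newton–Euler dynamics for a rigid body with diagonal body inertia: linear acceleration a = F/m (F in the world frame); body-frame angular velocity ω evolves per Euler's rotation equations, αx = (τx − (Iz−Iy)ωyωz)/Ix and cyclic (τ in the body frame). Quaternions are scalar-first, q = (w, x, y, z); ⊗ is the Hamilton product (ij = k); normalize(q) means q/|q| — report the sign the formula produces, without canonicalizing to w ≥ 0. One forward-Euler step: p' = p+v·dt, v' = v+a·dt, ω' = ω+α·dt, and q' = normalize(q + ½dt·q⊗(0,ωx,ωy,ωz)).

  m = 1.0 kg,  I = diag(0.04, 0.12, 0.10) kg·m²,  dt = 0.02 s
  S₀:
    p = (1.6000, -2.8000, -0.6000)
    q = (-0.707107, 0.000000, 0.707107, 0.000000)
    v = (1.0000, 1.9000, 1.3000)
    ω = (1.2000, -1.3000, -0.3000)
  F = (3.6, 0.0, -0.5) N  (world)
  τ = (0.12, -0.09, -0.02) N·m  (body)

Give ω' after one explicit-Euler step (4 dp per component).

gyro term ω×Iω = (-0.0078, 0.0216, -0.1248)
α = I⁻¹(τ − ω×Iω) = (3.1950, -0.9300, 1.0480)
new body rate ω' = (1.2639, -1.3186, -0.2790)

ω' = (1.2639, -1.3186, -0.2790)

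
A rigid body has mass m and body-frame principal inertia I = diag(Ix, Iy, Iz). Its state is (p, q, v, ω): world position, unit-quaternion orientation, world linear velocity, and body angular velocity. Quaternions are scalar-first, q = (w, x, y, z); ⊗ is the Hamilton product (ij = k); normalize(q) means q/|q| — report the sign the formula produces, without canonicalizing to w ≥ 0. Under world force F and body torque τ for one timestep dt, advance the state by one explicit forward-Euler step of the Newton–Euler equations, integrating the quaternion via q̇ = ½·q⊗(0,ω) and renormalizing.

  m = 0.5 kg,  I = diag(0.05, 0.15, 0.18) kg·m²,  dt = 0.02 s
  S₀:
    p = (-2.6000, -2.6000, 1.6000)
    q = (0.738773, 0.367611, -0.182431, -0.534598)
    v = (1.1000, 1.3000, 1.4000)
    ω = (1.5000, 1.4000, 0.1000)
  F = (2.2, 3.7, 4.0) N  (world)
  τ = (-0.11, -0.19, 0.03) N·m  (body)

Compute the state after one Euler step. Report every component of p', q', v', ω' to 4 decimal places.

p' = (-2.5780, -2.5740, 1.6280)
q' = (0.7362, 0.3859, -0.1804, -0.5259)
v' = (1.1880, 1.4480, 1.5600)
ω' = (1.4543, 1.3773, 0.0800)

gyro term ω×Iω = (0.0042, -0.0195, 0.2100)
(τ − ω×Iω)/I = (-2.2840, -1.1367, -1.0000)
ω + α·dt = (1.4543, 1.3773, 0.0800)
2q̇ = q⊗(0,ω) = (-0.2425533, 1.8383536, 0.1956241, 0.8621792)
q' = normalize(q + ½dt·q⊗(0,ω)) = (0.7362, 0.3859, -0.1804, -0.5259)
a = F/m = (4.4000, 7.4000, 8.0000)
p' = p + v·dt = (-2.5780, -2.5740, 1.6280)
v' = v + a·dt = (1.1880, 1.4480, 1.5600)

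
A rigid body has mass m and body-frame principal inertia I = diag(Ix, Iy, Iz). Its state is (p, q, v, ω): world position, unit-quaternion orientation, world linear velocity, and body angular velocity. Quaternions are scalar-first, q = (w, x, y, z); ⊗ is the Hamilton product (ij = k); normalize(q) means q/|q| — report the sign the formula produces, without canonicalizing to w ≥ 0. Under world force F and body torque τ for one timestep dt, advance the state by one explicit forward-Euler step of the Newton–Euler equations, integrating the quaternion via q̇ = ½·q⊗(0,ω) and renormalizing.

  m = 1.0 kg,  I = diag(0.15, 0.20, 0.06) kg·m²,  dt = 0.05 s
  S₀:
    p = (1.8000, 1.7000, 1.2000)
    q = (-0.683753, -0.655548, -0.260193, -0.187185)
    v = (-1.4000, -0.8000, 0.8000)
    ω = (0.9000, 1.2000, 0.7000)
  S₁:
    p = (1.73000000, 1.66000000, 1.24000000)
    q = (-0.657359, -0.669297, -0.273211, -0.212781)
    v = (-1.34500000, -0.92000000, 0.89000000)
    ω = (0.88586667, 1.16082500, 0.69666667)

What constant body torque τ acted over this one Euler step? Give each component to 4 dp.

rate change Δω = (-0.01413333, -0.03917500, -0.00333333)
ω₀×(Iω₀) = (-0.1176, 0.0567, 0.0540)
τ = I·(Δω/dt) + ω₀×(Iω₀) = (-0.1600, -0.1000, 0.0500)

τ = (-0.1600, -0.1000, 0.0500)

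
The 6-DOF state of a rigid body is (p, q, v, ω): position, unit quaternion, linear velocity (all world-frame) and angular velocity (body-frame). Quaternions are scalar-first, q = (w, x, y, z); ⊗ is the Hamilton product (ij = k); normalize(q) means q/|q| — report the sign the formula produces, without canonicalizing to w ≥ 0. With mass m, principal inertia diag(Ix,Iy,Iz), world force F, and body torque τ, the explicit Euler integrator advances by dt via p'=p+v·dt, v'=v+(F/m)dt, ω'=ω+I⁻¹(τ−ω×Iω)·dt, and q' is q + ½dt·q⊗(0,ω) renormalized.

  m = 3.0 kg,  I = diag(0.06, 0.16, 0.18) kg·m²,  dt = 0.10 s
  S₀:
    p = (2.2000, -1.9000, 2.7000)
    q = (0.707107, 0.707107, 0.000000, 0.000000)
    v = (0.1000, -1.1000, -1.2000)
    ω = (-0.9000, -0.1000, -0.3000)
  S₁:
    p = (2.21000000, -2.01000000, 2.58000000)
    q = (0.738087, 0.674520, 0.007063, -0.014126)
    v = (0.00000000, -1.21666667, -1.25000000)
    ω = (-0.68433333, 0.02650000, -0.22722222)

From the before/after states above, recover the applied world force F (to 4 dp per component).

F = (-3.0000, -3.5000, -1.5000)

Δv = v₁−v₀ = (-0.10000000, -0.11666667, -0.05000000)
m·(v₁−v₀)/dt = (-3.0000, -3.5000, -1.5000)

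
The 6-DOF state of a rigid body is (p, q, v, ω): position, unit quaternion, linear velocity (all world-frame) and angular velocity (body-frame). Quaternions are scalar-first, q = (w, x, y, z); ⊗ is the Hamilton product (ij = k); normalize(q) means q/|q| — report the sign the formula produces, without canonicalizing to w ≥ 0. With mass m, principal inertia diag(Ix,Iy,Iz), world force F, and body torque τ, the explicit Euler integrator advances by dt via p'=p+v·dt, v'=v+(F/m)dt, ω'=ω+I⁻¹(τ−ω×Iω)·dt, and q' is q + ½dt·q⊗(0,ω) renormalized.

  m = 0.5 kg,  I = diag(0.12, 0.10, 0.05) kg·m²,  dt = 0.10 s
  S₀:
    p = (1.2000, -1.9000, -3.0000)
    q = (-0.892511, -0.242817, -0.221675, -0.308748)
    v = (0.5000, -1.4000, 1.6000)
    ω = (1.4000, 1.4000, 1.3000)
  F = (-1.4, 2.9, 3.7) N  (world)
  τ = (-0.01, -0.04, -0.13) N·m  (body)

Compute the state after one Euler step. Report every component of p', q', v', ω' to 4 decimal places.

p' = (1.2500, -2.0400, -2.8400)
q' = (-0.8341, -0.2960, -0.2880, -0.3657)
v' = (0.2200, -0.8200, 2.3400)
ω' = (1.4675, 1.2326, 1.1184)

a = (-2.8000, 5.8000, 7.4000)
p' = p + v·dt = (1.2500, -2.0400, -2.8400)
new velocity v' = (0.2200, -0.8200, 2.3400)
angular accel α = (0.6750, -1.6740, -1.8160)
ω + α·dt = (1.4675, 1.2326, 1.1184)
Hamilton product q⊗(0,ω) = (1.0516612, -1.1054457, -1.3661005, -1.1898631)
updated quaternion q' = (-0.8341, -0.2960, -0.2880, -0.3657)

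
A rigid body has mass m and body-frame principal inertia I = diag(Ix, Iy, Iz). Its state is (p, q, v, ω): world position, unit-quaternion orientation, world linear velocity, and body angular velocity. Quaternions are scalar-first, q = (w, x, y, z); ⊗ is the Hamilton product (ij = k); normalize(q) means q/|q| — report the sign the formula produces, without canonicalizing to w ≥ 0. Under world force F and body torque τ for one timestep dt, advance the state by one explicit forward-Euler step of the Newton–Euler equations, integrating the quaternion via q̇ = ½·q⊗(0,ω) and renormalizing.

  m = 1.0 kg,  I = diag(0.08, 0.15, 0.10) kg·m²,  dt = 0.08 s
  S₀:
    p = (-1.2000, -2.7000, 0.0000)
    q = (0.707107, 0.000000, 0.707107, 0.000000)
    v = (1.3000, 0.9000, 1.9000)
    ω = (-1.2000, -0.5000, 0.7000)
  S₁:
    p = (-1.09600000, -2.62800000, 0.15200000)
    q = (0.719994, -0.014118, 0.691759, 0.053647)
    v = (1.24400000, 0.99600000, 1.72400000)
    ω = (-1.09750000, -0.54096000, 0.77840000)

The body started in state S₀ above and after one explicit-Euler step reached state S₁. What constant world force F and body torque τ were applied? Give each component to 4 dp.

F = (-0.7000, 1.2000, -2.2000)
τ = (0.1200, -0.0600, 0.1400)

v₁ − v₀ = (-0.05600000, 0.09600000, -0.17600000)
m·(v₁−v₀)/dt = (-0.7000, 1.2000, -2.2000)
ω₁ − ω₀ = (0.10250000, -0.04096000, 0.07840000)
I·α + gyro = (0.1200, -0.0600, 0.1400)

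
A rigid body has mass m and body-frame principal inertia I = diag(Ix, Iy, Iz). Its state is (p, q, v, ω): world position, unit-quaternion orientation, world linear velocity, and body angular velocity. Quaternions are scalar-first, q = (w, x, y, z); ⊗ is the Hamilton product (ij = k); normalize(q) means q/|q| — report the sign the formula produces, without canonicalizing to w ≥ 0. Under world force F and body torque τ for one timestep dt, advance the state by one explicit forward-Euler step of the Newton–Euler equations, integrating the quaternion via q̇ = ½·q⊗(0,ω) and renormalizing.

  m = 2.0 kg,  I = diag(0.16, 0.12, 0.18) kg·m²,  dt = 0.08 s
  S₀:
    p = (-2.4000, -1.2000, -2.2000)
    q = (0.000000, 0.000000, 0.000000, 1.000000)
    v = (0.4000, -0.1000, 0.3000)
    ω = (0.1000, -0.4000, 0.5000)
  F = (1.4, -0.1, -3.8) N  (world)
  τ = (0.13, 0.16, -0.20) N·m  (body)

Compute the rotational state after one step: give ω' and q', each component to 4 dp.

ω' = (0.1710, -0.2927, 0.4104)
q' = (-0.0200, 0.0160, 0.0040, 0.9997)

precession coupling ω×(Iω) = (-0.0120, -0.0010, 0.0016)
angular accel α = (0.8875, 1.3417, -1.1200)
ω' = ω + α·dt = (0.1710, -0.2927, 0.4104)
2q̇ = q⊗(0,ω) = (-0.5000000, 0.4000000, 0.1000000, 0.0000000)
q + ½dt·q⊗(0,ω), renormalized = (-0.0200, 0.0160, 0.0040, 0.9997)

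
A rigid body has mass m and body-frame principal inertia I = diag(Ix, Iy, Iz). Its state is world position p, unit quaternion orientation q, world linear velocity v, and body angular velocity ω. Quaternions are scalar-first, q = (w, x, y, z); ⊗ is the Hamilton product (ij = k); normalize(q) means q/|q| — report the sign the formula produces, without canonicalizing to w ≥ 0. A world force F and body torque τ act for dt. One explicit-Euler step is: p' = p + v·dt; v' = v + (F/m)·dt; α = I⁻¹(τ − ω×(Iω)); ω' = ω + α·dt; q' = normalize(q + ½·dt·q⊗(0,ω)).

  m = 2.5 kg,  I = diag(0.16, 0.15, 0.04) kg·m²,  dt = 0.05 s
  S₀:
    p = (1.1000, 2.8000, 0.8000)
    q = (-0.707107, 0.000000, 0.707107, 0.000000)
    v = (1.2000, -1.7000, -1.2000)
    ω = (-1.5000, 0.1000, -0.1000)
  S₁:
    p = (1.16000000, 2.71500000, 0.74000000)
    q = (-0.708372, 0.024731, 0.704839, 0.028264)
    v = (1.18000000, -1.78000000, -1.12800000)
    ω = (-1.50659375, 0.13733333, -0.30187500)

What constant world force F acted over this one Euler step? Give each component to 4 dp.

Δv = v₁−v₀ = (-0.02000000, -0.08000000, 0.07200000)
applied force F = (-1.0000, -4.0000, 3.6000)

F = (-1.0000, -4.0000, 3.6000)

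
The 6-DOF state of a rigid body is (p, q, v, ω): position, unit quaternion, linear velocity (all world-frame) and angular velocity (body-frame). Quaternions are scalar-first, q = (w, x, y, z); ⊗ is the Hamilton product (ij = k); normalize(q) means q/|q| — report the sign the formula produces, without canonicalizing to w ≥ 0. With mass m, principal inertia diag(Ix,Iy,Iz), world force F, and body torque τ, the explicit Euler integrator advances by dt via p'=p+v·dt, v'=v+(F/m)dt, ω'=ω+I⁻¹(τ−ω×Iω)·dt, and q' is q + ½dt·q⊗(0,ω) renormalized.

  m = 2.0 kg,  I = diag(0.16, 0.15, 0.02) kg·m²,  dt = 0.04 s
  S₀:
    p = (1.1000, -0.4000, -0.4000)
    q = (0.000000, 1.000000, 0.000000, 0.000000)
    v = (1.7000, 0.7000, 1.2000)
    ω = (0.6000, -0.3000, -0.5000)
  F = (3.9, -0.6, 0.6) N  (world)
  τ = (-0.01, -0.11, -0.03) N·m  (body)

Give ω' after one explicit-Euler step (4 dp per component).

ω' = (0.6024, -0.3181, -0.5636)

ω×(Iω) gyroscopic = (-0.0195, -0.0420, 0.0018)
angular accel α = (0.0594, -0.4533, -1.5900)
ω + α·dt = (0.6024, -0.3181, -0.5636)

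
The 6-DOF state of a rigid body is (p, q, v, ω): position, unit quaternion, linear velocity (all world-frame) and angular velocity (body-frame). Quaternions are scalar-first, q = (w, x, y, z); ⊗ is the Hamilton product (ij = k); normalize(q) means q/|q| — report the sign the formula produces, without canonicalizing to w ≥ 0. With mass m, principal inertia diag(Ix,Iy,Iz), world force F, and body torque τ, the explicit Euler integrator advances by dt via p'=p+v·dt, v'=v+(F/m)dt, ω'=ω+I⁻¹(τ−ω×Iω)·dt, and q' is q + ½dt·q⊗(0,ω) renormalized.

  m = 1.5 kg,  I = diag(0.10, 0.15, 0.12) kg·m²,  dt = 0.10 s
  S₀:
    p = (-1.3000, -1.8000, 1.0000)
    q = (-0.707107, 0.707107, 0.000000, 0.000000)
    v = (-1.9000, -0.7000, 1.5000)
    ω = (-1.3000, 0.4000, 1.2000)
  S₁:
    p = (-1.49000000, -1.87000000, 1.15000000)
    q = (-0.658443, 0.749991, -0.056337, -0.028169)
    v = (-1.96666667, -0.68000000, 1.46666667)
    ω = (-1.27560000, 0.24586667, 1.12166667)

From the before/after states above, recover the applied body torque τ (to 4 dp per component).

ω₁ − ω₀ = (0.02440000, -0.15413333, -0.07833333)
I·α + gyro = (0.0100, -0.2000, -0.1200)

τ = (0.0100, -0.2000, -0.1200)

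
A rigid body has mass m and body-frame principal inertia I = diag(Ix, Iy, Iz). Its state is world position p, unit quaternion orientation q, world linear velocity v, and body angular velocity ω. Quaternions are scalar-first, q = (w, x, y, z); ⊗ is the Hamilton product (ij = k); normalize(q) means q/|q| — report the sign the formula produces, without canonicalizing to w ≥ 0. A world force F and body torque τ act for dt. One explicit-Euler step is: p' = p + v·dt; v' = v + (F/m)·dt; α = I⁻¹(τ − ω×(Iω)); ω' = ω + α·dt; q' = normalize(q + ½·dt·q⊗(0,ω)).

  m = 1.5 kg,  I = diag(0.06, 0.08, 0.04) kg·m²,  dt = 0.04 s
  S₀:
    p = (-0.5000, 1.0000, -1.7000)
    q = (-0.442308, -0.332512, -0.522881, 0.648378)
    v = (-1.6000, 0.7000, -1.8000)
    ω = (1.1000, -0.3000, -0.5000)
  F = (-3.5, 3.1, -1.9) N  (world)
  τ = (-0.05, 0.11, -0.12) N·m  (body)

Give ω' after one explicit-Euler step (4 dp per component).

ω' = (1.0707, -0.2395, -0.6134)

gyro term ω×Iω = (-0.0060, -0.0110, -0.0066)
α = I⁻¹(τ − ω×Iω) = (-0.7333, 1.5125, -2.8350)
ω + α·dt = (1.0707, -0.2395, -0.6134)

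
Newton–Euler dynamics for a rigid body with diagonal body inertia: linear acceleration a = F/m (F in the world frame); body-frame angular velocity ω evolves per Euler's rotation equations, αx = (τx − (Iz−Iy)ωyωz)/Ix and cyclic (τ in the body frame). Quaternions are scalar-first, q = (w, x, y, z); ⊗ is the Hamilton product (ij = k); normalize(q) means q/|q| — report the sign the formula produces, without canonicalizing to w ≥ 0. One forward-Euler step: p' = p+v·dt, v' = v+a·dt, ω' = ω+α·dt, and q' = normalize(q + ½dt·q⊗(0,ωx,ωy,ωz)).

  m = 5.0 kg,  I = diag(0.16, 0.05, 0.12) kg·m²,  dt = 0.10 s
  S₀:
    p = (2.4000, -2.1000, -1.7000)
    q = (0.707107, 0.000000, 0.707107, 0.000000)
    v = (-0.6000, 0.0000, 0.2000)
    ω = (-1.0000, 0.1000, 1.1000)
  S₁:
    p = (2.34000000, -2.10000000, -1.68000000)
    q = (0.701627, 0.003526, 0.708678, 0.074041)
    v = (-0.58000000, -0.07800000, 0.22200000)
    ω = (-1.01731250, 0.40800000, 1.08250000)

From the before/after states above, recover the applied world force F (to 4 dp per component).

velocity change Δv = (0.02000000, -0.07800000, 0.02200000)
applied force F = (1.0000, -3.9000, 1.1000)

F = (1.0000, -3.9000, 1.1000)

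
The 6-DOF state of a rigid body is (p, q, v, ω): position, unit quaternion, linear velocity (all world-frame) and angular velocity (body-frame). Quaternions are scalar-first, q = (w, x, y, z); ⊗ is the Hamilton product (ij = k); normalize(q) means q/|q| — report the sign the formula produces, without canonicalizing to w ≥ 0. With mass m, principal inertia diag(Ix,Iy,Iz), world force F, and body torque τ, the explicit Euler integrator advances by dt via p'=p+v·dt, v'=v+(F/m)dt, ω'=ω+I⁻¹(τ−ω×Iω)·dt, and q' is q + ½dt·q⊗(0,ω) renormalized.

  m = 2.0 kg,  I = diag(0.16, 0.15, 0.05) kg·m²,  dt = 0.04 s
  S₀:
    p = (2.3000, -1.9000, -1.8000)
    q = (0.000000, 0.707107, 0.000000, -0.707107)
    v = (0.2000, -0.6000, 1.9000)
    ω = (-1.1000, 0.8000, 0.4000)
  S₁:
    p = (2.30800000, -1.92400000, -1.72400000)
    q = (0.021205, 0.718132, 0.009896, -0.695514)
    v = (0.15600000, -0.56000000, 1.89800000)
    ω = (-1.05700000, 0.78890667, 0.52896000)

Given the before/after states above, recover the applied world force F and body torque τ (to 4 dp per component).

F = (-2.2000, 2.0000, -0.1000)
τ = (0.1400, -0.0900, 0.1700)

rate change Δω = (0.04300000, -0.01109333, 0.12896000)
precession coupling = (-0.0320, -0.0484, 0.0088)
applied torque τ = (0.1400, -0.0900, 0.1700)
Δv = v₁−v₀ = (-0.04400000, 0.04000000, -0.00200000)
F = m·Δv/dt = (-2.2000, 2.0000, -0.1000)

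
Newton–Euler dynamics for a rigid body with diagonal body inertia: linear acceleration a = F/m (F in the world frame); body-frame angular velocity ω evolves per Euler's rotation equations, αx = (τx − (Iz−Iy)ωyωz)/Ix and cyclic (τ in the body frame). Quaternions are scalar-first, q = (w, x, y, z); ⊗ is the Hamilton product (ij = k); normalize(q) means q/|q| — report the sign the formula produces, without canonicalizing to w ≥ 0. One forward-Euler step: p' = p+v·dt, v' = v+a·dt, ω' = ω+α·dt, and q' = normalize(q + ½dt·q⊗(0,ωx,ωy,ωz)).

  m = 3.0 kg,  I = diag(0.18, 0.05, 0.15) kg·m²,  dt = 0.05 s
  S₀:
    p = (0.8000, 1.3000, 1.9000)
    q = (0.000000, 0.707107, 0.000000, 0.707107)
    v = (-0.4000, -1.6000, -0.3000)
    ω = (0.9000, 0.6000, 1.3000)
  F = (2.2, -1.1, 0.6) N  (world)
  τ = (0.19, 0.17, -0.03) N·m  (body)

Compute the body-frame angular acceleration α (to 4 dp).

α = (0.6222, 2.6980, 0.2680)

ω×(Iω) gyroscopic = (0.0780, 0.0351, -0.0702)
(τ − ω×Iω)/I = (0.6222, 2.6980, 0.2680)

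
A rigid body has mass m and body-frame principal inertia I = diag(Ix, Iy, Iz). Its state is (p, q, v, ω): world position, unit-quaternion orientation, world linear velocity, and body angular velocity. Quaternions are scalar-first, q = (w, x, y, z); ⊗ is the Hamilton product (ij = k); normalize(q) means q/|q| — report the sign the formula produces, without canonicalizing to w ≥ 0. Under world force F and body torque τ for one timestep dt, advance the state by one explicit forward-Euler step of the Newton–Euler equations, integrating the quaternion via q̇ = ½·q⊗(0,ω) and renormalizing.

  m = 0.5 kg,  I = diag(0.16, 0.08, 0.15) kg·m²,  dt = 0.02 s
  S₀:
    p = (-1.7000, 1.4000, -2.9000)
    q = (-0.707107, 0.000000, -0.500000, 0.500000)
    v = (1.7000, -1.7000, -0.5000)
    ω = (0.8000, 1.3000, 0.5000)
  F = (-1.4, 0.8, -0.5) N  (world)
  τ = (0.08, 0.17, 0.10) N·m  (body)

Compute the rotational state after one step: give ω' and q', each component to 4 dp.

ω' = (0.8043, 1.3415, 0.5244)
q' = (-0.7030, -0.0147, -0.5051, 0.5004)

precession coupling ω×(Iω) = (0.0455, 0.0040, -0.0832)
angular accel α = (0.2156, 2.0750, 1.2213)
ω' = ω + α·dt = (0.8043, 1.3415, 0.5244)
Hamilton product q⊗(0,ω) = (0.4000000, -1.4656856, -0.5192391, 0.0464465)
q + ½dt·q⊗(0,ω), renormalized = (-0.7030, -0.0147, -0.5051, 0.5004)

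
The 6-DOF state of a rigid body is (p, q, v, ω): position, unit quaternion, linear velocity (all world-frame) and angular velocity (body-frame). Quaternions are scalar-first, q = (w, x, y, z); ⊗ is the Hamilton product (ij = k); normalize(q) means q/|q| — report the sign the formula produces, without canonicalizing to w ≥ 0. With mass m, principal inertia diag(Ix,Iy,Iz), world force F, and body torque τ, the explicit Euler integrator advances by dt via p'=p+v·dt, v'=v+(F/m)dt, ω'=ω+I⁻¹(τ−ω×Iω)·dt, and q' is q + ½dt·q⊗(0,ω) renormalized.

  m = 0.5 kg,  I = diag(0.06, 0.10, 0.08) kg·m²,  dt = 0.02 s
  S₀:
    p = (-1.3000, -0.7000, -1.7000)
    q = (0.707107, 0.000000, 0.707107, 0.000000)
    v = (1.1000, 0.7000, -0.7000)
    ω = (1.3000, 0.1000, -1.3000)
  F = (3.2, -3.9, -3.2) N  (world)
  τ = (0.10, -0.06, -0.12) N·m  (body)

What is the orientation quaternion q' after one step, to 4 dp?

q⊗(0,ω) = (-0.0707107, 0.0000000, 0.0707107, -1.8384782)
updated quaternion q' = (0.7063, 0.0000, 0.7077, -0.0184)

q' = (0.7063, 0.0000, 0.7077, -0.0184)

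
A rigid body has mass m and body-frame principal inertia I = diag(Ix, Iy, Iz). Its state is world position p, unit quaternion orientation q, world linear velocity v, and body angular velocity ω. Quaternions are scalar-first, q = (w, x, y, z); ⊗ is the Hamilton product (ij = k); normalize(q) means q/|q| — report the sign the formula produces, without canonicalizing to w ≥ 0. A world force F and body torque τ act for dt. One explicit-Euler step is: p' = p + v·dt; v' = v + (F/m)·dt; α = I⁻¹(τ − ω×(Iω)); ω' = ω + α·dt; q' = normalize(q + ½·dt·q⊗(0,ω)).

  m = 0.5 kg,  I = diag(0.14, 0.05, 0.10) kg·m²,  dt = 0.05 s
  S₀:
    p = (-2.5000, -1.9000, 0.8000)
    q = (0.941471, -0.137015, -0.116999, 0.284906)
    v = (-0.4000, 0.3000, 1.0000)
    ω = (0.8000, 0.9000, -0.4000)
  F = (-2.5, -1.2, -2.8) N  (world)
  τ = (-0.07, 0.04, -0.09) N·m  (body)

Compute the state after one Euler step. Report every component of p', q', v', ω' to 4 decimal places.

ω×(Iω) gyroscopic = (-0.0180, -0.0128, -0.0648)
angular accel α = (-0.3714, 1.0560, -0.2520)
new body rate ω' = (0.7814, 0.9528, -0.4126)
q⊗(0,ω) = (0.3288735, 0.5435610, 1.0204427, -0.4063027)
q' = normalize(q + ½dt·q⊗(0,ω)) = (0.9492, -0.1234, -0.0914, 0.2746)
a = (-5.0000, -2.4000, -5.6000)
p' = p + v·dt = (-2.5200, -1.8850, 0.8500)
v' = v + a·dt = (-0.6500, 0.1800, 0.7200)

p' = (-2.5200, -1.8850, 0.8500)
q' = (0.9492, -0.1234, -0.0914, 0.2746)
v' = (-0.6500, 0.1800, 0.7200)
ω' = (0.7814, 0.9528, -0.4126)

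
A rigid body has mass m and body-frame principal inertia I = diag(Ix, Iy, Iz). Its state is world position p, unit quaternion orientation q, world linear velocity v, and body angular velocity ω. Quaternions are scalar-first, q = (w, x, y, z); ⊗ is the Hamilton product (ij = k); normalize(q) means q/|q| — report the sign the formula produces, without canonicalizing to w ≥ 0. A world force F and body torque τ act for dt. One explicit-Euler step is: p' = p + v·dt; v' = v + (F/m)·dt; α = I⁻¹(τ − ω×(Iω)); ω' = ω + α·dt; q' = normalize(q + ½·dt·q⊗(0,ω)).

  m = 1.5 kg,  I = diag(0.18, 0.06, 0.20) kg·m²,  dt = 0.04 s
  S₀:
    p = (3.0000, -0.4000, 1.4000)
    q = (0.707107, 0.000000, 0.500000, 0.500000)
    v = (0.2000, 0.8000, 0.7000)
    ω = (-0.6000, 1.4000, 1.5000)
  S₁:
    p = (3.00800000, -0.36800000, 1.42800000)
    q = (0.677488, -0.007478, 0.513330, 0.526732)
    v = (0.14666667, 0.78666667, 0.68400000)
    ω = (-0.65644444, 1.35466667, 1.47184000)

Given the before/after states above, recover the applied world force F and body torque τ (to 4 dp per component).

rate change Δω = (-0.05644444, -0.04533333, -0.02816000)
gyro term ω₀×Iω₀ = (0.2940, 0.0180, 0.1008)
applied torque τ = (0.0400, -0.0500, -0.0400)
v₁ − v₀ = (-0.05333333, -0.01333333, -0.01600000)
m·(v₁−v₀)/dt = (-2.0000, -0.5000, -0.6000)

F = (-2.0000, -0.5000, -0.6000)
τ = (0.0400, -0.0500, -0.0400)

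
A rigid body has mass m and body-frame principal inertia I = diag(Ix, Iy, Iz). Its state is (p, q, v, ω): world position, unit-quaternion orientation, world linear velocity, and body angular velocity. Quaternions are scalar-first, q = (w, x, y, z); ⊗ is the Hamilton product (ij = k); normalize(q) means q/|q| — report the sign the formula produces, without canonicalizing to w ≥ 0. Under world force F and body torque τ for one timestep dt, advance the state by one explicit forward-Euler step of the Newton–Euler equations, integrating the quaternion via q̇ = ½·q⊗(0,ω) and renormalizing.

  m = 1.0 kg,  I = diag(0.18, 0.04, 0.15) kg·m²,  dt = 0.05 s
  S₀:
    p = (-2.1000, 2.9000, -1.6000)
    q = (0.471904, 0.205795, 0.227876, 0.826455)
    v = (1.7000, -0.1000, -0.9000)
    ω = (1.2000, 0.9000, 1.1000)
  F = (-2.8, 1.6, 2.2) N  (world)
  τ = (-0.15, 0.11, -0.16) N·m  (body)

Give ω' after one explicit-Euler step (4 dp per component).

(τ − ω×Iω)/I = (-1.4383, 1.7600, -0.0587)
new body rate ω' = (1.1281, 0.9880, 1.0971)

ω' = (1.1281, 0.9880, 1.0971)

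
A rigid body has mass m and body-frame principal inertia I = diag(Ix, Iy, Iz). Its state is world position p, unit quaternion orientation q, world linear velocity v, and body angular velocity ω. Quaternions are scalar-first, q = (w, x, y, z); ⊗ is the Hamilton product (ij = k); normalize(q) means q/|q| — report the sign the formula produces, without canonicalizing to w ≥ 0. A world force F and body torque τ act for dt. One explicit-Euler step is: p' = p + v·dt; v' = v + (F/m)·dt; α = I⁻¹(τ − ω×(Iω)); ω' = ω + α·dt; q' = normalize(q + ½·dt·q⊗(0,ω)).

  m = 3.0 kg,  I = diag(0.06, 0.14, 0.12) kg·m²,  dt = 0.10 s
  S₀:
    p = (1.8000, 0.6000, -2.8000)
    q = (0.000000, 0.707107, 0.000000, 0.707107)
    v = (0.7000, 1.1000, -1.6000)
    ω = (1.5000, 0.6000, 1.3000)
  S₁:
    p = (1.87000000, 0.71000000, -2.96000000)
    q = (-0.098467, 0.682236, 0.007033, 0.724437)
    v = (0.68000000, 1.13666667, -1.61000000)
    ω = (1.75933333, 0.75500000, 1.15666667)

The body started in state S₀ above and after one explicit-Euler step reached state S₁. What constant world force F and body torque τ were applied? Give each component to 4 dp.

F = (-0.6000, 1.1000, -0.3000)
τ = (0.1400, 0.1000, -0.1000)

velocity change Δv = (-0.02000000, 0.03666667, -0.01000000)
F = m·Δv/dt = (-0.6000, 1.1000, -0.3000)
ω₁ − ω₀ = (0.25933333, 0.15500000, -0.14333333)
applied torque τ = (0.1400, 0.1000, -0.1000)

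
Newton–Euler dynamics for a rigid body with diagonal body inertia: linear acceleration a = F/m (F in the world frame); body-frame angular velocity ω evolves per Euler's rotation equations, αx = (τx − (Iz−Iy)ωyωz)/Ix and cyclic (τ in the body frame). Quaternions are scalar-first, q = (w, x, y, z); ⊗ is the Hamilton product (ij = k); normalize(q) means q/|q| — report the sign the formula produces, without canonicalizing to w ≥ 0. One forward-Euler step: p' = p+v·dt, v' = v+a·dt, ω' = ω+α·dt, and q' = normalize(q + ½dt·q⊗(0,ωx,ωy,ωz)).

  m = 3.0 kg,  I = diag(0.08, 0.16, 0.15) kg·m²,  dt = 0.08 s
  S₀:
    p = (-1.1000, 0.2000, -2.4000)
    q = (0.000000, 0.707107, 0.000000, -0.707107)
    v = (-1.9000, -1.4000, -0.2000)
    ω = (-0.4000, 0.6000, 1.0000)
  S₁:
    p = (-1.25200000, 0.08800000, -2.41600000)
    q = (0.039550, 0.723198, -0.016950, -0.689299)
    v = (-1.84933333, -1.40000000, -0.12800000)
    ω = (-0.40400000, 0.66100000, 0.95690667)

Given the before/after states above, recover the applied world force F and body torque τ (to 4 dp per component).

F = (1.9000, 0.0000, 2.7000)
τ = (-0.0100, 0.1500, -0.1000)

v₁ − v₀ = (0.05066667, 0.00000000, 0.07200000)
applied force F = (1.9000, 0.0000, 2.7000)
rate change Δω = (-0.00400000, 0.06100000, -0.04309333)
applied torque τ = (-0.0100, 0.1500, -0.1000)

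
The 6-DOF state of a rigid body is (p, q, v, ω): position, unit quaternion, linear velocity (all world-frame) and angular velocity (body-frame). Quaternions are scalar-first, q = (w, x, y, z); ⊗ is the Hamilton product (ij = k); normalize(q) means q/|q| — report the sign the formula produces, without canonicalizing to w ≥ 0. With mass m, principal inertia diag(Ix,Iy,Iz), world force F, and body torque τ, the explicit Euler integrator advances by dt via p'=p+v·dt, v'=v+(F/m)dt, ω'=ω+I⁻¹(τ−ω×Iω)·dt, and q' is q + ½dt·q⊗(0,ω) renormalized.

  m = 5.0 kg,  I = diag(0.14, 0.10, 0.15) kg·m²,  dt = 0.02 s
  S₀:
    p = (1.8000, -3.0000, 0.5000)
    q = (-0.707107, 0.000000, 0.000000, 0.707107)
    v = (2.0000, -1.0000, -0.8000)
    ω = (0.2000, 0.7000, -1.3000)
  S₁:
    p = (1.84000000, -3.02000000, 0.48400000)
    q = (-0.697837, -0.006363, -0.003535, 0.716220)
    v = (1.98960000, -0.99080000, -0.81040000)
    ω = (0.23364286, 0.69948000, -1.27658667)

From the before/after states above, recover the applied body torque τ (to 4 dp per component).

τ = (0.1900, 0.0000, 0.1700)

Δω = ω₁−ω₀ = (0.03364286, -0.00052000, 0.02341333)
ω₀×(Iω₀) = (-0.0455, 0.0026, -0.0056)
applied torque τ = (0.1900, 0.0000, 0.1700)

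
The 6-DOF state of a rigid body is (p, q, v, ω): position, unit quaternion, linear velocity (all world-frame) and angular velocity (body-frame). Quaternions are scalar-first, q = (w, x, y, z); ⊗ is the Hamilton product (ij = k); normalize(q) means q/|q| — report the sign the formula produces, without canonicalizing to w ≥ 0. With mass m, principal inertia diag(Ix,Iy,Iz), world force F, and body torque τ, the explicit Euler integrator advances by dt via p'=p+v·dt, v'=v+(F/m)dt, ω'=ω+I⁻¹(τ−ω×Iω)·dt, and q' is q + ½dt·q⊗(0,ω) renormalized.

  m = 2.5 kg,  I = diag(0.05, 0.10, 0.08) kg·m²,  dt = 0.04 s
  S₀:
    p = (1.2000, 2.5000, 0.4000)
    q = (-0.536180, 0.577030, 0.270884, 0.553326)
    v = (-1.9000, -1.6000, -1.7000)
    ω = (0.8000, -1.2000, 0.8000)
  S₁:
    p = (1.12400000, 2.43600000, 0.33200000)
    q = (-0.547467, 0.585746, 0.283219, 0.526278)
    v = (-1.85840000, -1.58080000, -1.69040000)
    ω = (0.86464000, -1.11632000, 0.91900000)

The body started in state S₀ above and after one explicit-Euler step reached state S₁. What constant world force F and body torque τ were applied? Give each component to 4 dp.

ω₁ − ω₀ = (0.06464000, 0.08368000, 0.11900000)
τ = I·(Δω/dt) + ω₀×(Iω₀) = (0.1000, 0.1900, 0.1900)
velocity change Δv = (0.04160000, 0.01920000, 0.00960000)
m·(v₁−v₀)/dt = (2.6000, 1.2000, 0.6000)

F = (2.6000, 1.2000, 0.6000)
τ = (0.1000, 0.1900, 0.1900)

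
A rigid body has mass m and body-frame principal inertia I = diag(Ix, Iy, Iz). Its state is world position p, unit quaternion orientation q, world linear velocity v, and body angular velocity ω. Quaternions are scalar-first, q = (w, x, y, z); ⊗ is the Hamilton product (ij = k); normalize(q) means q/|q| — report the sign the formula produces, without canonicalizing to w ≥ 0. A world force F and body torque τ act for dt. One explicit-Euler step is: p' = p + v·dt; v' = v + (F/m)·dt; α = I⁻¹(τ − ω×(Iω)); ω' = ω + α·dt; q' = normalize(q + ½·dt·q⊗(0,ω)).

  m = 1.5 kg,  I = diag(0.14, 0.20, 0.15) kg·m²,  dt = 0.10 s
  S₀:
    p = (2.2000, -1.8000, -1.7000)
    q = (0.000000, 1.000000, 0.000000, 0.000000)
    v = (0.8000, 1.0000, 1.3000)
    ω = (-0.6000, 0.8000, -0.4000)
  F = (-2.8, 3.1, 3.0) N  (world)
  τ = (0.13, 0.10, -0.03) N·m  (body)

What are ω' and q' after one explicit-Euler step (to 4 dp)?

precession coupling ω×(Iω) = (0.0160, -0.0024, -0.0288)
(τ − ω×Iω)/I = (0.8143, 0.5120, -0.0080)
ω' = ω + α·dt = (-0.5186, 0.8512, -0.4008)
Hamilton product q⊗(0,ω) = (0.6000000, 0.0000000, 0.4000000, 0.8000000)
q + ½dt·q⊗(0,ω), renormalized = (0.0300, 0.9986, 0.0200, 0.0399)

ω' = (-0.5186, 0.8512, -0.4008)
q' = (0.0300, 0.9986, 0.0200, 0.0399)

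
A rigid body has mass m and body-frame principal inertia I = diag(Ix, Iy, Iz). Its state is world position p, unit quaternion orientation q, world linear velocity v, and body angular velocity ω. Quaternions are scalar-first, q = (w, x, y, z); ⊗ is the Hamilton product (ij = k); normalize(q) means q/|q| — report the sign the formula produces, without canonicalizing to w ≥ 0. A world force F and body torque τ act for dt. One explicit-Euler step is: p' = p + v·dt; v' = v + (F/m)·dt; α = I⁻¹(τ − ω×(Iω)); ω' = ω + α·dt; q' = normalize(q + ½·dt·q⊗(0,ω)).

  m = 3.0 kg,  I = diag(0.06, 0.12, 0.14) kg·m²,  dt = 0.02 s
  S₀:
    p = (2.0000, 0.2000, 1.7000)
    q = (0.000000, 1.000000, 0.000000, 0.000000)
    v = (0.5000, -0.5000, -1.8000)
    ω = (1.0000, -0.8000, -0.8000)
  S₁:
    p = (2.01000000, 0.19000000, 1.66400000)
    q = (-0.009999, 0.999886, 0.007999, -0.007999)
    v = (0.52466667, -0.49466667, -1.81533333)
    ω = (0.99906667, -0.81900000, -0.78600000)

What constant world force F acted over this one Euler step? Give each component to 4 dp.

F = (3.7000, 0.8000, -2.3000)

velocity change Δv = (0.02466667, 0.00533333, -0.01533333)
applied force F = (3.7000, 0.8000, -2.3000)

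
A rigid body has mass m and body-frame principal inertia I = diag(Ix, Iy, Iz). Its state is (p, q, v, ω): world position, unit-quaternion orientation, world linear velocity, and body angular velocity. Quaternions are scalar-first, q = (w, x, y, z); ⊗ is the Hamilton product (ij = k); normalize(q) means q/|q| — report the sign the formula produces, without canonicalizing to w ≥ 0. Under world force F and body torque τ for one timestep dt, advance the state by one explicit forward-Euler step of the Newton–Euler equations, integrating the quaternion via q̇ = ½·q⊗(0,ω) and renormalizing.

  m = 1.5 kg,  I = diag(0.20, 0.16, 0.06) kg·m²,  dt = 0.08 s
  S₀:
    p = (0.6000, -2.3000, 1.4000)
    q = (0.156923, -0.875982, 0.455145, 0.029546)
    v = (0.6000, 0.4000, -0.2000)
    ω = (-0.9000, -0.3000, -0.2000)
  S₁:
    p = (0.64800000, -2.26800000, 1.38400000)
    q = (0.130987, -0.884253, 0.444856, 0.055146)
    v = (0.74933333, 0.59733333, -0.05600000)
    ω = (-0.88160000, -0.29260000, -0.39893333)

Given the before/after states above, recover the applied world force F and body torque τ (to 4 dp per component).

F = (2.8000, 3.7000, 2.7000)
τ = (0.0400, 0.0400, -0.1600)

v₁ − v₀ = (0.14933333, 0.19733333, 0.14400000)
m·(v₁−v₀)/dt = (2.8000, 3.7000, 2.7000)
Δω = ω₁−ω₀ = (0.01840000, 0.00740000, -0.19893333)
precession coupling = (-0.0060, 0.0252, -0.0108)
I·α + gyro = (0.0400, 0.0400, -0.1600)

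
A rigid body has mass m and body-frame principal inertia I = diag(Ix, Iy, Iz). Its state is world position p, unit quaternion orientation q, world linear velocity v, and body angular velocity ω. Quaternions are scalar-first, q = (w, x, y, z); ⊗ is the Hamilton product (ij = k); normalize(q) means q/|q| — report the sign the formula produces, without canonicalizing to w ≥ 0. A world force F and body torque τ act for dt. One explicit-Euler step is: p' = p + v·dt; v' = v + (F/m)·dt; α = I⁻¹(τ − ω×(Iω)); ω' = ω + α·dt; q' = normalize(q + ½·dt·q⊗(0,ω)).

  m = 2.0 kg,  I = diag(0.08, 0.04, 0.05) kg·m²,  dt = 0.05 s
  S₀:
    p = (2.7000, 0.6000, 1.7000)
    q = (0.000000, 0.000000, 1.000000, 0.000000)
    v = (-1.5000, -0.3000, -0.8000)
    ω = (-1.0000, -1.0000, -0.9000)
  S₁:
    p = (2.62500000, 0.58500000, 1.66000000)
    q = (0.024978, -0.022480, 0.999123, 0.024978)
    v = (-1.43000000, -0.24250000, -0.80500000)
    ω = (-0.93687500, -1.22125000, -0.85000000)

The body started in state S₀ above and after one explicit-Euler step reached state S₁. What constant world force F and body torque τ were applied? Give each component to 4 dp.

Δv = v₁−v₀ = (0.07000000, 0.05750000, -0.00500000)
m·(v₁−v₀)/dt = (2.8000, 2.3000, -0.2000)
ω₁ − ω₀ = (0.06312500, -0.22125000, 0.05000000)
gyro term ω₀×Iω₀ = (0.0090, 0.0270, -0.0400)
I·α + gyro = (0.1100, -0.1500, 0.0100)

F = (2.8000, 2.3000, -0.2000)
τ = (0.1100, -0.1500, 0.0100)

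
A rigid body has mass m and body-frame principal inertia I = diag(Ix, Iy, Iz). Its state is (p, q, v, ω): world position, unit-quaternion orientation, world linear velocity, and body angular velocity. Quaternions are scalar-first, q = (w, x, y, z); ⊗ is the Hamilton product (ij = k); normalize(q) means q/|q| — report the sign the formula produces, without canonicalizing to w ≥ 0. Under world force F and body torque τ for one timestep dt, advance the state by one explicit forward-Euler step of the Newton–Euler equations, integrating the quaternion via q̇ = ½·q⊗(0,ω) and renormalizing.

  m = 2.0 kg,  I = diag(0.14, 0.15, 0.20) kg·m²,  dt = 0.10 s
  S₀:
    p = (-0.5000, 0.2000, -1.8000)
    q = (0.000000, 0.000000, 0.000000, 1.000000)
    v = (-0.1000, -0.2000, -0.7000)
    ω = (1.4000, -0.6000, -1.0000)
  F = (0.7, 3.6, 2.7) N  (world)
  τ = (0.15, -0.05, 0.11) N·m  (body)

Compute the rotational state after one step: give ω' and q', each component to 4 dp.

angular accel α = (0.8571, -0.8933, 0.5920)
new body rate ω' = (1.4857, -0.6893, -0.9408)
2q̇ = q⊗(0,ω) = (1.0000000, 0.6000000, 1.4000000, 0.0000000)
updated quaternion q' = (0.0498, 0.0299, 0.0697, 0.9959)

ω' = (1.4857, -0.6893, -0.9408)
q' = (0.0498, 0.0299, 0.0697, 0.9959)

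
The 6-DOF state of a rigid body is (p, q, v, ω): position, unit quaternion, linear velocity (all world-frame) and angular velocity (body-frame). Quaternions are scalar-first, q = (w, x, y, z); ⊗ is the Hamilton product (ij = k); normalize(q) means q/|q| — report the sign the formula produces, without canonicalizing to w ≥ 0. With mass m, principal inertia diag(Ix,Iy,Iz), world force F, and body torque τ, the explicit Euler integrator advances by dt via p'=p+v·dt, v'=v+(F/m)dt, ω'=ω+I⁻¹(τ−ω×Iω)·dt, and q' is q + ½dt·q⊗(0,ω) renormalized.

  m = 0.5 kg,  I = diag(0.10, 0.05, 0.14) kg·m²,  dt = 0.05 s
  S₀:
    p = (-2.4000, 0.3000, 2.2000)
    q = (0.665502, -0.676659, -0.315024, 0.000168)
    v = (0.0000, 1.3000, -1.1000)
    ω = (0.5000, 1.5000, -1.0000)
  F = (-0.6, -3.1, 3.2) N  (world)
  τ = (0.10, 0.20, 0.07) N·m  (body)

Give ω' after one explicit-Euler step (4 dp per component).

(τ − ω×Iω)/I = (2.3500, 3.6000, 0.7679)
ω + α·dt = (0.6175, 1.6800, -0.9616)

ω' = (0.6175, 1.6800, -0.9616)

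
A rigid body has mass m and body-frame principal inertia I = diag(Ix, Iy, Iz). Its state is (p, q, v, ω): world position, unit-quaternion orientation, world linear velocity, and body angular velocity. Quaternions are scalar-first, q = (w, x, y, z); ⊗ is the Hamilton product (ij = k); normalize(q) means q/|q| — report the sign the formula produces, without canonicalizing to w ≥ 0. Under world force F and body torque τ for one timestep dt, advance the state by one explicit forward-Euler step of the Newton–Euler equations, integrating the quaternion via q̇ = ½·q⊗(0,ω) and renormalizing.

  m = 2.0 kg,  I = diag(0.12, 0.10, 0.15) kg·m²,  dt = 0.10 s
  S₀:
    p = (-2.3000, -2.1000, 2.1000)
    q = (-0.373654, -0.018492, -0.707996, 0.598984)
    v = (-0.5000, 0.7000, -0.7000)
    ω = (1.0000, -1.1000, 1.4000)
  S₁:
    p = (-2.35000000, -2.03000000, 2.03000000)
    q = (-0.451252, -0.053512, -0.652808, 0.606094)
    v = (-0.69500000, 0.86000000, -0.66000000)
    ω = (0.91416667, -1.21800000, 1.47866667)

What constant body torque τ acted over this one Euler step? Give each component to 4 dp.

τ = (-0.1800, -0.1600, 0.1400)

Δω = ω₁−ω₀ = (-0.08583333, -0.11800000, 0.07866667)
applied torque τ = (-0.1800, -0.1600, 0.1400)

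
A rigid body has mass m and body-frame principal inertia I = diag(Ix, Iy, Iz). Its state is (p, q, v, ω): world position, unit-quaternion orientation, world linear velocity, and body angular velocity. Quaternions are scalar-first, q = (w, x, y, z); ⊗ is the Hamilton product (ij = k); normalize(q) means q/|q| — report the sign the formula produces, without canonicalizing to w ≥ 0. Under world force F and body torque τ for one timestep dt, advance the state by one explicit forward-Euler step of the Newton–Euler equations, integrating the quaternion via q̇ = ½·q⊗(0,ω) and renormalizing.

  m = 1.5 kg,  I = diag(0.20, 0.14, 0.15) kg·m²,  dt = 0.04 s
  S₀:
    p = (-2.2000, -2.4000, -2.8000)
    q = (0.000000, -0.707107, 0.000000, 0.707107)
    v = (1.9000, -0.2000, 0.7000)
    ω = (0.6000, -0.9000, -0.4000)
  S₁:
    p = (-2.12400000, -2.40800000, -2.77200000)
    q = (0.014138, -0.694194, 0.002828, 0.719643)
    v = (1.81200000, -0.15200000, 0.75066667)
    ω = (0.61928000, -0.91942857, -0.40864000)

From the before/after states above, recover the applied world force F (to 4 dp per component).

F = (-3.3000, 1.8000, 1.9000)

v₁ − v₀ = (-0.08800000, 0.04800000, 0.05066667)
applied force F = (-3.3000, 1.8000, 1.9000)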